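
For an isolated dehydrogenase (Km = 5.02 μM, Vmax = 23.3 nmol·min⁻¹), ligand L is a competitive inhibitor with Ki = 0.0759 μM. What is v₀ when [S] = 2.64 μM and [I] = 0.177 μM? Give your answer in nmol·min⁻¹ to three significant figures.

With α = 1 + [I]/Ki = 1 + 0.177/0.0759 = 3.332, the competitive rate law is v = Vmax[S] / (αKm + [S]).
v = 23.3×2.64 / (3.332×5.02 + 2.64) = 61.51/19.37 = 3.18 nmol·min⁻¹.

3.18 nmol·min⁻¹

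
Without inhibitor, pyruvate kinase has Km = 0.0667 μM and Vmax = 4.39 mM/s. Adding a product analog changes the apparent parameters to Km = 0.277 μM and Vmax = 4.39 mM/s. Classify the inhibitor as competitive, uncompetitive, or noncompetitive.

competitive

Km increases (0.0667 → 0.277 μM) while Vmax is unchanged — the hallmark of competitive inhibition.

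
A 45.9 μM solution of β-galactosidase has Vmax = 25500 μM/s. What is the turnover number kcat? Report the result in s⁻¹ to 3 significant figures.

556 s⁻¹

kcat = Vmax/[E]total = 25500 μM/s / 45.9 μM = 556 s⁻¹.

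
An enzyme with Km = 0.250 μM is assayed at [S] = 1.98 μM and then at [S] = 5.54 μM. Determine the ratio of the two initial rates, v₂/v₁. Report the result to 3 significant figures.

Since Vmax cancels, v₂/v₁ = [S]₂(Km+[S]₁) / [S]₁(Km+[S]₂).
= 5.54×(0.250+1.98) / (1.98×(0.250+5.54)) = 12.35/11.46 = 1.08.

1.08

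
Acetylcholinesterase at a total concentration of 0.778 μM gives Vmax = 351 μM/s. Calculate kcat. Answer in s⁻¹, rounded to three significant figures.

kcat = Vmax/[E]total = 351 μM/s / 0.778 μM = 451 s⁻¹.

451 s⁻¹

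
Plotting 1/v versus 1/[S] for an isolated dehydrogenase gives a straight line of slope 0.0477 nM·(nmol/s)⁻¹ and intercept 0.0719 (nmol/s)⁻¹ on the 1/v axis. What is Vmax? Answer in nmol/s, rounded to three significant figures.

The y-intercept of a Lineweaver–Burk plot equals 1/Vmax, so Vmax = 1/0.0719 = 13.9 nmol/s.

13.9 nmol/s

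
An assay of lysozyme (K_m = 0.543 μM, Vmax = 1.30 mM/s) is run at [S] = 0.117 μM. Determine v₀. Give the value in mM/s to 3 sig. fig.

[S]/(Km+[S]) = 0.117/0.6600 = 0.1773, the fractional saturation.
v = 0.1773 × Vmax = 0.1773 × 1.30 = 0.230 mM/s.

0.230 mM/s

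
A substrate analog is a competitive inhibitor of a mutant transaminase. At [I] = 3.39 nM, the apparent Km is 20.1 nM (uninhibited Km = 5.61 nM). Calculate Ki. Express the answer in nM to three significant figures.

Competitive: Km,app = α·Km with α = 1 + [I]/Ki.
α = Km,app/Km = 20.1/5.61 = 3.583.
Since α = 1 + [I]/Ki, [I]/Ki = 3.583 − 1 = 2.583 and Ki = 3.39/2.583 = 1.31 nM.

1.31 nM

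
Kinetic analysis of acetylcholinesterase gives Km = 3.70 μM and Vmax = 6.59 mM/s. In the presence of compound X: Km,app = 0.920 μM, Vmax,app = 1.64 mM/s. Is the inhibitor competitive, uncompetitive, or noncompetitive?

Both Km and Vmax decrease by the same factor (~4.02-fold) — characteristic of uncompetitive inhibition.

uncompetitive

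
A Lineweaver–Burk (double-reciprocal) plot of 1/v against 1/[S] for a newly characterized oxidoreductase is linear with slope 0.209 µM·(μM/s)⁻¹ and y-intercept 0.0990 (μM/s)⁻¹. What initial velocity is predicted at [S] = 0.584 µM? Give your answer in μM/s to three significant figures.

2.19 μM/s

The y-intercept is 1/Vmax, so Vmax = 1/0.0990 = 10.1 μM/s.
The slope is Km/Vmax, so Km = 0.209 × 10.1 = 2.11 µM.
Then v = 10.1 × 0.584/(2.11 + 0.584) = 2.19 μM/s.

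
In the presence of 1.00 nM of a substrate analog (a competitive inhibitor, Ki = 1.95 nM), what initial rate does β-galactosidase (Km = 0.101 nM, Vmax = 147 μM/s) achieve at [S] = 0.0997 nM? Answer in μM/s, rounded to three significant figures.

With α = 1 + [I]/Ki = 1 + 1.00/1.95 = 1.513, the competitive rate law is v = Vmax[S] / (αKm + [S]).
v = 147×0.0997 / (1.513×0.101 + 0.0997) = 14.66/0.2525 = 58.0 μM/s.

58.0 μM/s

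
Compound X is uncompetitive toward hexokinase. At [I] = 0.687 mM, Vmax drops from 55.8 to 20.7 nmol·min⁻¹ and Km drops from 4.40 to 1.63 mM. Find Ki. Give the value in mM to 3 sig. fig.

Uncompetitive: Vmax,app = Vmax/α (and Km,app = Km/α) with α = 1 + [I]/Ki.
α = Vmax/Vmax,app = 55.8/20.7 = 2.696.
Since α = 1 + [I]/Ki, [I]/Ki = 2.696 − 1 = 1.696 and Ki = 0.687/1.696 = 0.405 mM.

0.405 mM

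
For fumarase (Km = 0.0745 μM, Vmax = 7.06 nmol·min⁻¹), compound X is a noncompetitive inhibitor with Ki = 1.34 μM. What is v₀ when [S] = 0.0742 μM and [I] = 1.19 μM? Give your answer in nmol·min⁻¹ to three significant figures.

α = 1 + [I]/Ki = 1 + 1.19/1.34 = 1.888.
For a noncompetitive inhibitor, Vmax is reduced to Vmax/α while Km is unchanged: Km,app = 0.0745 μM, Vmax,app = 3.74 nmol·min⁻¹.
v = Vmax,app·[S]/(Km,app + [S]) = 3.74 × 0.0742/(0.0745 + 0.0742) = 1.87 nmol·min⁻¹.

1.87 nmol·min⁻¹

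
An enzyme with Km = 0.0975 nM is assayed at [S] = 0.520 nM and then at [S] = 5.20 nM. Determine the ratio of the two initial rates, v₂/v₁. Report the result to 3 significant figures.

1.17

The fractional saturations are [S]/(Km+[S]) = 0.520/0.6175 = 0.8421 and 5.20/5.298 = 0.9816.
v₂/v₁ is just their ratio: 0.9816/0.8421 = 1.17.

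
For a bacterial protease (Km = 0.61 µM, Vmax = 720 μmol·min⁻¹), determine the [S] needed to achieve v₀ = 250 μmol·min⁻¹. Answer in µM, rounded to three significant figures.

0.324 µM

The required fractional saturation is v/Vmax = 250/720 = 0.3472.
Then [S]/(Km+[S]) = 0.3472 ⇒ [S] = 0.61 × 0.3472/(1 − 0.3472) = 0.324 µM.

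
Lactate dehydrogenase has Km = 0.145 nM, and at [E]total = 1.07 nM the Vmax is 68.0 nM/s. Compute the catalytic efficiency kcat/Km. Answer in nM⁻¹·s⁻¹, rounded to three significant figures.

kcat = Vmax/[E]total = 68.0/1.07 = 63.6 s⁻¹.
kcat/Km = 63.6/0.145 = 438 nM⁻¹·s⁻¹.

438 nM⁻¹·s⁻¹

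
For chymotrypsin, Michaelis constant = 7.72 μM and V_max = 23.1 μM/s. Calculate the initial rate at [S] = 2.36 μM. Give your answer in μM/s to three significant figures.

5.41 μM/s

[S]/(Km+[S]) = 2.36/10.08 = 0.2341, the fractional saturation.
v = 0.2341 × Vmax = 0.2341 × 23.1 = 5.41 μM/s.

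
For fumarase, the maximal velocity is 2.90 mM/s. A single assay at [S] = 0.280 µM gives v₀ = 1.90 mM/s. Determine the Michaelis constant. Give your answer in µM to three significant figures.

0.147 µM

From v = Vmax[S]/(Km+[S]), Km = [S](Vmax − v)/v.
Km = 0.280 × (2.90 − 1.90) / 1.90 = 0.2800/1.90 = 0.147 µM.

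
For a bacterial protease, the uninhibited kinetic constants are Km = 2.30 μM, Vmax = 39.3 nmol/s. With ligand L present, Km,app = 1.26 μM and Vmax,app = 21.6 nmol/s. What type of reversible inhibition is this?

uncompetitive

Both Km and Vmax decrease by the same factor (~1.82-fold) — characteristic of uncompetitive inhibition.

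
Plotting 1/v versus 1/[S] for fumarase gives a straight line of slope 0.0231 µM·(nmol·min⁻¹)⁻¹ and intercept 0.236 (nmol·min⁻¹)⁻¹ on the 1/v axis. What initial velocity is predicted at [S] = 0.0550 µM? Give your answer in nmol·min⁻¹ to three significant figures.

1.52 nmol·min⁻¹

The y-intercept is 1/Vmax, so Vmax = 1/0.236 = 4.24 nmol·min⁻¹.
The slope is Km/Vmax, so Km = 0.0231 × 4.24 = 0.0979 µM.
Then v = 4.24 × 0.0550/(0.0979 + 0.0550) = 1.52 nmol·min⁻¹.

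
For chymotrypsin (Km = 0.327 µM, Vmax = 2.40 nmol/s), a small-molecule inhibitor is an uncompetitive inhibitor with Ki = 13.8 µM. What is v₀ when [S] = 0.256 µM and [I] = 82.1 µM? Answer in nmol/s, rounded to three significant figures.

0.292 nmol/s

α = 1 + [I]/Ki = 1 + 82.1/13.8 = 6.949.
For an uncompetitive inhibitor, both parameters are divided by α, giving Vmax/α and Km/α: Km,app = 0.0471 µM, Vmax,app = 0.345 nmol/s.
v = Vmax,app·[S]/(Km,app + [S]) = 0.345 × 0.256/(0.0471 + 0.256) = 0.292 nmol/s.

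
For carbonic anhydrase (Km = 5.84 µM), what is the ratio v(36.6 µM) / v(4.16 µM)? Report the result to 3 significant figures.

Since Vmax cancels, v₂/v₁ = [S]₂(Km+[S]₁) / [S]₁(Km+[S]₂).
= 36.6×(5.84+4.16) / (4.16×(5.84+36.6)) = 366.0/176.6 = 2.07.

2.07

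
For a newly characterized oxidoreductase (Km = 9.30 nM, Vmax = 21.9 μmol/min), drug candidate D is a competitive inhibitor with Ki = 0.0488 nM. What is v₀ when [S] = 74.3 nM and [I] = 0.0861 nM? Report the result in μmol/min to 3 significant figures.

16.3 μmol/min

With α = 1 + [I]/Ki = 1 + 0.0861/0.0488 = 2.764, the competitive rate law is v = Vmax[S] / (αKm + [S]).
v = 21.9×74.3 / (2.764×9.30 + 74.3) = 1627/100.0 = 16.3 μmol/min.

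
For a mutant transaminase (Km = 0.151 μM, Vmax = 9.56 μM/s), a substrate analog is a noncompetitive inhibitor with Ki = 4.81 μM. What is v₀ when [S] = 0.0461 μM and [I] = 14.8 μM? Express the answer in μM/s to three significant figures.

0.548 μM/s

With α = 1 + [I]/Ki = 1 + 14.8/4.81 = 4.077, the noncompetitive rate law is v = (Vmax/α)·[S] / (Km + [S]).
v = (9.56/4.077)×0.0461 / (0.151 + 0.0461) = 0.1081/0.1971 = 0.548 μM/s.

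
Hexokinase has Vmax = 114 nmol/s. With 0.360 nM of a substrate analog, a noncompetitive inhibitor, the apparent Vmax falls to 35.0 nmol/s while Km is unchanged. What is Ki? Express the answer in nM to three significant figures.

0.159 nM

Noncompetitive: Vmax,app = Vmax/α with α = 1 + [I]/Ki.
α = Vmax/Vmax,app = 114/35.0 = 3.257.
Since α = 1 + [I]/Ki, [I]/Ki = 3.257 − 1 = 2.257 and Ki = 0.360/2.257 = 0.159 nM.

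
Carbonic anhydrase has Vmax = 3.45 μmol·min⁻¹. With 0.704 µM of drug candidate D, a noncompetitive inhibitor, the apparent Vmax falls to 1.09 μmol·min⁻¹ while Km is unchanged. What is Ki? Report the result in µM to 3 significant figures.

Noncompetitive: Vmax,app = Vmax/α with α = 1 + [I]/Ki.
α = Vmax/Vmax,app = 3.45/1.09 = 3.165.
Ki = [I]/(α − 1) = 0.704/2.165 = 0.325 µM.

0.325 µM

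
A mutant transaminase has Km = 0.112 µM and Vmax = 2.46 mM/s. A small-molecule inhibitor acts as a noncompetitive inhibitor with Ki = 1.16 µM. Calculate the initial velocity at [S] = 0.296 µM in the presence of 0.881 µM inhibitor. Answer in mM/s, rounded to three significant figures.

α = 1 + [I]/Ki = 1 + 0.881/1.16 = 1.759.
For a noncompetitive inhibitor, Vmax is reduced to Vmax/α while Km is unchanged: Km,app = 0.112 µM, Vmax,app = 1.40 mM/s.
v = Vmax,app·[S]/(Km,app + [S]) = 1.40 × 0.296/(0.112 + 0.296) = 1.01 mM/s.

1.01 mM/s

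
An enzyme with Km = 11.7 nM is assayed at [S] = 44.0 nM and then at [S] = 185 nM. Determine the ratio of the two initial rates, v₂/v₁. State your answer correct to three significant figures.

1.19

Since Vmax cancels, v₂/v₁ = [S]₂(Km+[S]₁) / [S]₁(Km+[S]₂).
= 185×(11.7+44.0) / (44.0×(11.7+185)) = 10300/8655 = 1.19.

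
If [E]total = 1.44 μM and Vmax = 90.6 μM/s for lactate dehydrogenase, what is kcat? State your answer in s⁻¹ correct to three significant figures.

62.9 s⁻¹

kcat = Vmax/[E]total = 90.6 μM/s / 1.44 μM = 62.9 s⁻¹.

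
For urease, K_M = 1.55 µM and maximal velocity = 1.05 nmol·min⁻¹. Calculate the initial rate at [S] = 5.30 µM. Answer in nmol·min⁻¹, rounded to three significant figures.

[S]/(Km+[S]) = 5.30/6.850 = 0.7737, the fractional saturation.
v = 0.7737 × Vmax = 0.7737 × 1.05 = 0.812 nmol·min⁻¹.

0.812 nmol·min⁻¹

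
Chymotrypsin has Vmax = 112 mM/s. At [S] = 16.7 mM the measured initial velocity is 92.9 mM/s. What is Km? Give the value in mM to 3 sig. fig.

3.43 mM

From v = Vmax[S]/(Km+[S]), Km = [S](Vmax − v)/v.
Km = 16.7 × (112 − 92.9) / 92.9 = 319.0/92.9 = 3.43 mM.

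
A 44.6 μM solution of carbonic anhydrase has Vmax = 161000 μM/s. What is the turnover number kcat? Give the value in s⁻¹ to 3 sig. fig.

3610 s⁻¹

kcat = Vmax/[E]total = 161000 μM/s / 44.6 μM = 3610 s⁻¹.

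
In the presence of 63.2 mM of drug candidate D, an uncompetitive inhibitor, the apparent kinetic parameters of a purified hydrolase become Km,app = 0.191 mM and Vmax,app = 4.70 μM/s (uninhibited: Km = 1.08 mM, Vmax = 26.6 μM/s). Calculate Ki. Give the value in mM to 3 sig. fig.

Uncompetitive: Vmax,app = Vmax/α (and Km,app = Km/α) with α = 1 + [I]/Ki.
α = Vmax/Vmax,app = 26.6/4.70 = 5.660.
Ki = [I]/(α − 1) = 63.2/4.660 = 13.6 mM.

13.6 mM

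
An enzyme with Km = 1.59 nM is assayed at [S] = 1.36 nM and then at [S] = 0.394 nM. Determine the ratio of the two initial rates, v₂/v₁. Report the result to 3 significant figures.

0.431

The fractional saturations are [S]/(Km+[S]) = 1.36/2.950 = 0.4610 and 0.394/1.984 = 0.1986.
v₂/v₁ is just their ratio: 0.1986/0.4610 = 0.431.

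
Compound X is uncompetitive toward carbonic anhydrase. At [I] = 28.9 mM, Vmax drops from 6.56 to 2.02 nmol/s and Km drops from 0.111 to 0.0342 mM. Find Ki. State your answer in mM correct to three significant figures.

Uncompetitive: Vmax,app = Vmax/α (and Km,app = Km/α) with α = 1 + [I]/Ki.
α = Vmax/Vmax,app = 6.56/2.02 = 3.248.
Ki = [I]/(α − 1) = 28.9/2.248 = 12.9 mM.

12.9 mM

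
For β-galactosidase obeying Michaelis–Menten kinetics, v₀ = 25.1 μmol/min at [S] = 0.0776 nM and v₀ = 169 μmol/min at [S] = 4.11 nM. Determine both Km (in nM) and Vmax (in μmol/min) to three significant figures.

Km = 0.510 nM; Vmax = 190 μmol/min

In reciprocal form, 1/v = (Km/Vmax)·(1/[S]) + 1/Vmax. The two points give (1/[S], 1/v) = (12.89, 0.03984) and (0.2433, 0.005917).
Slope = (0.03984 − 0.005917)/(12.89 − 0.2433) = 0.002683; intercept = 0.03984 − 0.002683×12.89 = 0.005264.
Vmax = 1/intercept = 190 μmol/min; Km = slope × Vmax = 0.002683 × 190 = 0.510 nM.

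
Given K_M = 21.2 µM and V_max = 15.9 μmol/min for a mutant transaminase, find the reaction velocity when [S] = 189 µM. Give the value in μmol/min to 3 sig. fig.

14.3 μmol/min

[S]/(Km+[S]) = 189/210.2 = 0.8991, the fractional saturation.
v = 0.8991 × Vmax = 0.8991 × 15.9 = 14.3 μmol/min.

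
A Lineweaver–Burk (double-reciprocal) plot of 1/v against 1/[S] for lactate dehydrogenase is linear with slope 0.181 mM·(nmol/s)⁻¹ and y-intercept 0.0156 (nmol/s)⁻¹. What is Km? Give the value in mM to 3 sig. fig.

y-intercept = 1/Vmax ⇒ Vmax = 64.1 nmol/s; slope = Km/Vmax ⇒ Km = slope × Vmax.
Km = 0.181 × 64.1 = 11.6 mM.

11.6 mM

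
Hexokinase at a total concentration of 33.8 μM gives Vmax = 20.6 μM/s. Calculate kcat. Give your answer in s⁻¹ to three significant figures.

kcat = Vmax/[E]total = 20.6 μM/s / 33.8 μM = 0.609 s⁻¹.

0.609 s⁻¹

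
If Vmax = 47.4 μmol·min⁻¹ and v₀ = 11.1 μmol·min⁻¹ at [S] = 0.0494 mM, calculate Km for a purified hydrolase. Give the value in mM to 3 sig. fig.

0.162 mM

v/Vmax = 11.1/47.4 = 0.2342 = [S]/(Km+[S]).
So Km + [S] = [S]/0.2342 = 0.2110 mM, giving Km = 0.2110 − 0.0494 = 0.162 mM.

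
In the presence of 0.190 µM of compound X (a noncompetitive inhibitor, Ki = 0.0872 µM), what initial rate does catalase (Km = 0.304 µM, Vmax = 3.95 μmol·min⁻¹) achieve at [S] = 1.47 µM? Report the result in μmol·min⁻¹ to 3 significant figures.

1.03 μmol·min⁻¹

α = 1 + [I]/Ki = 1 + 0.190/0.0872 = 3.179.
For a noncompetitive inhibitor, Vmax is reduced to Vmax/α while Km is unchanged: Km,app = 0.304 µM, Vmax,app = 1.24 μmol·min⁻¹.
v = Vmax,app·[S]/(Km,app + [S]) = 1.24 × 1.47/(0.304 + 1.47) = 1.03 μmol·min⁻¹.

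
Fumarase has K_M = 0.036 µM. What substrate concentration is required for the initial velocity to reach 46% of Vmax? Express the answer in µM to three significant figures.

v/Vmax = [S]/(Km+[S]) = 0.46, so [S] = Km·0.46/(1 − 0.46) = 0.036 × 0.8519.
[S] = 0.0307 µM.

0.0307 µM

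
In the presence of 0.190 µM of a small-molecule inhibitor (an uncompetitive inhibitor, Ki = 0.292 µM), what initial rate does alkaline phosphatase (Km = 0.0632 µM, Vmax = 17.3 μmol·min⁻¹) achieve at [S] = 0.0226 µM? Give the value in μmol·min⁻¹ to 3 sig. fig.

With α = 1 + [I]/Ki = 1 + 0.190/0.292 = 1.651, the uncompetitive rate law is v = (Vmax/α)·[S] / (Km/α + [S]).
v = (17.3/1.651)×0.0226 / (0.0632/1.651 + 0.0226) = 0.2369/0.06089 = 3.89 μmol·min⁻¹.

3.89 μmol·min⁻¹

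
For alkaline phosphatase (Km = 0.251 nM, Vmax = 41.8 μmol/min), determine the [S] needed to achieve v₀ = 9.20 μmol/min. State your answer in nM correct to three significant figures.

Rearranging v = Vmax[S]/(Km+[S]) gives [S] = Km·v/(Vmax − v).
[S] = 0.251 × 9.20 / (41.8 − 9.20) = 2.309/32.60 = 0.0708 nM.

0.0708 nM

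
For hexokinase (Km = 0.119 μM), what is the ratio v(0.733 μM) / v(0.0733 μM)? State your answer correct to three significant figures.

2.26

The fractional saturations are [S]/(Km+[S]) = 0.0733/0.1923 = 0.3812 and 0.733/0.8520 = 0.8603.
v₂/v₁ is just their ratio: 0.8603/0.3812 = 2.26.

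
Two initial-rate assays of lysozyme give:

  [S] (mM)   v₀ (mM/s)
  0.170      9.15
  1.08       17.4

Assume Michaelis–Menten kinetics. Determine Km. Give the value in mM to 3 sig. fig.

From v = Vmax[S]/(Km+[S]), each point gives Vmax = v(Km+[S])/[S].
Equating: 9.15(Km+0.170)/0.170 = 17.4(Km+1.08)/1.08.
53.82·Km + 9.15 = 16.11·Km + 17.4, so (53.82 − 16.11)·Km = 17.4 − 9.15.
Km = 8.250/37.71 = 0.219 mM; then Vmax = 9.15(0.219+0.170)/0.170 = 20.9 mM/s.

0.219 mM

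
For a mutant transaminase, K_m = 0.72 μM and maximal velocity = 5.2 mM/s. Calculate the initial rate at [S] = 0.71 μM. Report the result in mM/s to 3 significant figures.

2.58 mM/s

[S]/(Km+[S]) = 0.71/1.430 = 0.4965, the fractional saturation.
v = 0.4965 × Vmax = 0.4965 × 5.2 = 2.58 mM/s.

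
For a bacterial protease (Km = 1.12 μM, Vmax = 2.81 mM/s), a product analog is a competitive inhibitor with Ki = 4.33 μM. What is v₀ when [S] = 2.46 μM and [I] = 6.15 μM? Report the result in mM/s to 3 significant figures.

1.34 mM/s

With α = 1 + [I]/Ki = 1 + 6.15/4.33 = 2.420, the competitive rate law is v = Vmax[S] / (αKm + [S]).
v = 2.81×2.46 / (2.420×1.12 + 2.46) = 6.913/5.171 = 1.34 mM/s.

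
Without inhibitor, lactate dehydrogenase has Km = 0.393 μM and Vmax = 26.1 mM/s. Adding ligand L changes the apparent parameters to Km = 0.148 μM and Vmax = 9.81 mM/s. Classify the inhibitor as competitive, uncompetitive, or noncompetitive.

Both Km and Vmax decrease by the same factor (~2.66-fold) — characteristic of uncompetitive inhibition.

uncompetitive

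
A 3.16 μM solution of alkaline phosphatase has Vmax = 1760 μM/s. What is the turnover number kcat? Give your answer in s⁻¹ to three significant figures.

557 s⁻¹

kcat = Vmax/[E]total = 1760 μM/s / 3.16 μM = 557 s⁻¹.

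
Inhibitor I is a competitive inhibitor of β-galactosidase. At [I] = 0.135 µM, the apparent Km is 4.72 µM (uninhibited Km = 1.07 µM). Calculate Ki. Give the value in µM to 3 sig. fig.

0.0396 µM

Competitive: Km,app = α·Km with α = 1 + [I]/Ki.
α = Km,app/Km = 4.72/1.07 = 4.411.
Ki = [I]/(α − 1) = 0.135/3.411 = 0.0396 µM.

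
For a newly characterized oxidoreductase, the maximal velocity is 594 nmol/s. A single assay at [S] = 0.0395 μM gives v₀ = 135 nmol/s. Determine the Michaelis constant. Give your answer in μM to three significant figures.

v/Vmax = 135/594 = 0.2273 = [S]/(Km+[S]).
So Km + [S] = [S]/0.2273 = 0.1738 μM, giving Km = 0.1738 − 0.0395 = 0.134 μM.

0.134 μM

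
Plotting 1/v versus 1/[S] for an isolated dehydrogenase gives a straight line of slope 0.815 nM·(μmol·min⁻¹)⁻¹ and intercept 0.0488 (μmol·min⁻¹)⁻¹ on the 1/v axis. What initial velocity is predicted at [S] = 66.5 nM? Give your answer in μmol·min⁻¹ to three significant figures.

16.4 μmol·min⁻¹

The y-intercept is 1/Vmax, so Vmax = 1/0.0488 = 20.5 μmol·min⁻¹.
The slope is Km/Vmax, so Km = 0.815 × 20.5 = 16.7 nM.
Then v = 20.5 × 66.5/(16.7 + 66.5) = 16.4 μmol·min⁻¹.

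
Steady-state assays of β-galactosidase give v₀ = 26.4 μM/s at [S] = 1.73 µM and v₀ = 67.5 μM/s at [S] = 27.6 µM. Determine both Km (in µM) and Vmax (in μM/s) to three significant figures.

In reciprocal form, 1/v = (Km/Vmax)·(1/[S]) + 1/Vmax. The two points give (1/[S], 1/v) = (0.5780, 0.03788) and (0.03623, 0.01481).
Slope = (0.03788 − 0.01481)/(0.5780 − 0.03623) = 0.04257; intercept = 0.03788 − 0.04257×0.5780 = 0.01327.
Vmax = 1/intercept = 75.3 μM/s; Km = slope × Vmax = 0.04257 × 75.3 = 3.21 µM.

Km = 3.21 µM; Vmax = 75.3 μM/s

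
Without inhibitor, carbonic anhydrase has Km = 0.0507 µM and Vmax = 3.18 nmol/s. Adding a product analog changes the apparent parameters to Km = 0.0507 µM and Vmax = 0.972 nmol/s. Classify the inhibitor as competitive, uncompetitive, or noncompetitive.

Vmax decreases (3.18 → 0.972 nmol/s) while Km is unchanged — pure noncompetitive inhibition.

noncompetitive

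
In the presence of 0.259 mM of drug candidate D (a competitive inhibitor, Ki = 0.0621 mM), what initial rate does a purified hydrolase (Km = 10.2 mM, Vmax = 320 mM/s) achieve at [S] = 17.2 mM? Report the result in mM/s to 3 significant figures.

With α = 1 + [I]/Ki = 1 + 0.259/0.0621 = 5.171, the competitive rate law is v = Vmax[S] / (αKm + [S]).
v = 320×17.2 / (5.171×10.2 + 17.2) = 5504/69.94 = 78.7 mM/s.

78.7 mM/s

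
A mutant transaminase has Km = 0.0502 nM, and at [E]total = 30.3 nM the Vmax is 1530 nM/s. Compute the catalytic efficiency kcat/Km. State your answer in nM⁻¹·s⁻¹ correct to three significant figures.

kcat = Vmax/[E]total = 1530/30.3 = 50.5 s⁻¹.
kcat/Km = 50.5/0.0502 = 1010 nM⁻¹·s⁻¹.

1010 nM⁻¹·s⁻¹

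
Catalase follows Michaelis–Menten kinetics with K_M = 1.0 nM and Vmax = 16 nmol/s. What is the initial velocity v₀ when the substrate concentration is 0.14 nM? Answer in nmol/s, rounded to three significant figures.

[S]/(Km+[S]) = 0.14/1.140 = 0.1228, the fractional saturation.
v = 0.1228 × Vmax = 0.1228 × 16 = 1.96 nmol/s.

1.96 nmol/s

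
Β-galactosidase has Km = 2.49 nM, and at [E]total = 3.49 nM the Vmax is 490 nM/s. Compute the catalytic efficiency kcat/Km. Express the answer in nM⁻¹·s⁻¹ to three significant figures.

kcat = Vmax/[E]total = 490/3.49 = 140 s⁻¹.
kcat/Km = 140/2.49 = 56.4 nM⁻¹·s⁻¹.

56.4 nM⁻¹·s⁻¹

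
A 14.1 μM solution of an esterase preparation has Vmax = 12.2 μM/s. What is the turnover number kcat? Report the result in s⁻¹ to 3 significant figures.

0.865 s⁻¹

kcat = Vmax/[E]total = 12.2 μM/s / 14.1 μM = 0.865 s⁻¹.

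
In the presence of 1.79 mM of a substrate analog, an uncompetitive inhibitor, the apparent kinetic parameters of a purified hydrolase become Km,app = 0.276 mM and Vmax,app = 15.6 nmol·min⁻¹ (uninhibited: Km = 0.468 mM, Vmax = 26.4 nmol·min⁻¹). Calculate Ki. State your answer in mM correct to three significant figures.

Uncompetitive: Vmax,app = Vmax/α (and Km,app = Km/α) with α = 1 + [I]/Ki.
α = Vmax/Vmax,app = 26.4/15.6 = 1.692.
Ki = [I]/(α − 1) = 1.79/0.6923 = 2.59 mM.

2.59 mM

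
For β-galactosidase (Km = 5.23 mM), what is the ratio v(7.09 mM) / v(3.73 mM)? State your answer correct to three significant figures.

Since Vmax cancels, v₂/v₁ = [S]₂(Km+[S]₁) / [S]₁(Km+[S]₂).
= 7.09×(5.23+3.73) / (3.73×(5.23+7.09)) = 63.53/45.95 = 1.38.

1.38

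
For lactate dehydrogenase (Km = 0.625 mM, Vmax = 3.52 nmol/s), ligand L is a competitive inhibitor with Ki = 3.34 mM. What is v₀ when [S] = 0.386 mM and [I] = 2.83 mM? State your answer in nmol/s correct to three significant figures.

0.882 nmol/s

α = 1 + [I]/Ki = 1 + 2.83/3.34 = 1.847.
For a competitive inhibitor, Vmax is unchanged and the apparent Km becomes α·Km: Km,app = 1.15 mM, Vmax,app = 3.52 nmol/s.
v = Vmax,app·[S]/(Km,app + [S]) = 3.52 × 0.386/(1.15 + 0.386) = 0.882 nmol/s.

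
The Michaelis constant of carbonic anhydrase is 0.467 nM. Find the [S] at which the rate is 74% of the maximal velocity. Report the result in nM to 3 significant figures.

1.33 nM

v/Vmax = [S]/(Km+[S]) = 0.74, so [S] = Km·0.74/(1 − 0.74) = 0.467 × 2.846.
[S] = 1.33 nM.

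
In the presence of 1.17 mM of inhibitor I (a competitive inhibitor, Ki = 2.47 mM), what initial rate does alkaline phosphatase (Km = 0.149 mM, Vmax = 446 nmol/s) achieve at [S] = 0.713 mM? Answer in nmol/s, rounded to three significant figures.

With α = 1 + [I]/Ki = 1 + 1.17/2.47 = 1.474, the competitive rate law is v = Vmax[S] / (αKm + [S]).
v = 446×0.713 / (1.474×0.149 + 0.713) = 318.0/0.9326 = 341 nmol/s.

341 nmol/s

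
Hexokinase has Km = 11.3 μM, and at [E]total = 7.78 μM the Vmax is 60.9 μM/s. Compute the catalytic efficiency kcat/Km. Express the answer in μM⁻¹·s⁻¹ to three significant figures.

0.693 μM⁻¹·s⁻¹

kcat = Vmax/[E]total = 60.9/7.78 = 7.83 s⁻¹.
kcat/Km = 7.83/11.3 = 0.693 μM⁻¹·s⁻¹.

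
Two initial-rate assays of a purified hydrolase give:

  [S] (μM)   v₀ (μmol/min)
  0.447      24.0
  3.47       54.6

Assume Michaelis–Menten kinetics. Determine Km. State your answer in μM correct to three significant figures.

From v = Vmax[S]/(Km+[S]), each point gives Vmax = v(Km+[S])/[S].
Equating: 24.0(Km+0.447)/0.447 = 54.6(Km+3.47)/3.47.
53.69·Km + 24.0 = 15.73·Km + 54.6, so (53.69 − 15.73)·Km = 54.6 − 24.0.
Km = 30.60/37.96 = 0.806 μM; then Vmax = 24.0(0.806+0.447)/0.447 = 67.3 μmol/min.

0.806 μM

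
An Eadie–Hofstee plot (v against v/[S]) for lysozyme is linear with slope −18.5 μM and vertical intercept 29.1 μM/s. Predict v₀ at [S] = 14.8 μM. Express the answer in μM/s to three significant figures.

12.9 μM/s

In the Eadie–Hofstee form v = Vmax − Km·(v/[S]), the slope is −Km and the intercept is Vmax, so Km = 18.5 μM and Vmax = 29.1 μM/s.
v = 29.1 × 14.8/(18.5 + 14.8) = 12.9 μM/s.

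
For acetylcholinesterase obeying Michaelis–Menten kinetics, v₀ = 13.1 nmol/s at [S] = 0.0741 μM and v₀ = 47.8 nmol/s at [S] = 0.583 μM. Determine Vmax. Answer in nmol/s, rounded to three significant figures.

In reciprocal form, 1/v = (Km/Vmax)·(1/[S]) + 1/Vmax. The two points give (1/[S], 1/v) = (13.50, 0.07634) and (1.715, 0.02092).
Slope = (0.07634 − 0.02092)/(13.50 − 1.715) = 0.004704; intercept = 0.07634 − 0.004704×13.50 = 0.01285.
Vmax = 1/intercept = 77.8 nmol/s; Km = slope × Vmax = 0.004704 × 77.8 = 0.366 μM.

77.8 nmol/s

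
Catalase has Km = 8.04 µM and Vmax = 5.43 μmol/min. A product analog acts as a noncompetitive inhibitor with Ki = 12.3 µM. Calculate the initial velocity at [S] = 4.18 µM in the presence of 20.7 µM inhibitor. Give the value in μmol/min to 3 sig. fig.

With α = 1 + [I]/Ki = 1 + 20.7/12.3 = 2.683, the noncompetitive rate law is v = (Vmax/α)·[S] / (Km + [S]).
v = (5.43/2.683)×4.18 / (8.04 + 4.18) = 8.460/12.22 = 0.692 μmol/min.

0.692 μmol/min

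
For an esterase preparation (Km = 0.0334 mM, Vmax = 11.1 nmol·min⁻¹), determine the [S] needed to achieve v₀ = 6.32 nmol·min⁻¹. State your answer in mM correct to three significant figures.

0.0442 mM

The required fractional saturation is v/Vmax = 6.32/11.1 = 0.5694.
Then [S]/(Km+[S]) = 0.5694 ⇒ [S] = 0.0334 × 0.5694/(1 − 0.5694) = 0.0442 mM.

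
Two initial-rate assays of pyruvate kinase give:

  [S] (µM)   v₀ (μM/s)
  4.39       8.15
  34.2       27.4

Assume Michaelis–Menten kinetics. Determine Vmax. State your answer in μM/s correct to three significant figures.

From v = Vmax[S]/(Km+[S]), each point gives Vmax = v(Km+[S])/[S].
Equating: 8.15(Km+4.39)/4.39 = 27.4(Km+34.2)/34.2.
1.856·Km + 8.15 = 0.8012·Km + 27.4, so (1.856 − 0.8012)·Km = 27.4 − 8.15.
Km = 19.25/1.055 = 18.2 µM; then Vmax = 8.15(18.2+4.39)/4.39 = 42.0 μM/s.

42.0 μM/s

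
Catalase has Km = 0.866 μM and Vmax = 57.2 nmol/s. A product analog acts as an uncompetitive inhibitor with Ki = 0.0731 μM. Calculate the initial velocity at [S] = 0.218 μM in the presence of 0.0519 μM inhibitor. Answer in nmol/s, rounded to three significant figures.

10.1 nmol/s

With α = 1 + [I]/Ki = 1 + 0.0519/0.0731 = 1.710, the uncompetitive rate law is v = (Vmax/α)·[S] / (Km/α + [S]).
v = (57.2/1.710)×0.218 / (0.866/1.710 + 0.218) = 7.292/0.7244 = 10.1 nmol/s.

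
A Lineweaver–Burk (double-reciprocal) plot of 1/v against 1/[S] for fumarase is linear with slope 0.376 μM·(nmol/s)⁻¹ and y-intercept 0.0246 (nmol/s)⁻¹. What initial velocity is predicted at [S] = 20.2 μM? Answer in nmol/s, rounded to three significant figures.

The y-intercept is 1/Vmax, so Vmax = 1/0.0246 = 40.7 nmol/s.
The slope is Km/Vmax, so Km = 0.376 × 40.7 = 15.3 μM.
Then v = 40.7 × 20.2/(15.3 + 20.2) = 23.1 nmol/s.

23.1 nmol/s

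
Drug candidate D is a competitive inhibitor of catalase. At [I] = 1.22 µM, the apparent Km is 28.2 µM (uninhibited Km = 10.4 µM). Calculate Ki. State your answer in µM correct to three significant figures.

Competitive: Km,app = α·Km with α = 1 + [I]/Ki.
α = Km,app/Km = 28.2/10.4 = 2.712.
Since α = 1 + [I]/Ki, [I]/Ki = 2.712 − 1 = 1.712 and Ki = 1.22/1.712 = 0.713 µM.

0.713 µM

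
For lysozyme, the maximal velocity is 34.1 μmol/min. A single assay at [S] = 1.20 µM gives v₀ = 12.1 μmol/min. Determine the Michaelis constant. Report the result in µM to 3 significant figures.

v/Vmax = 12.1/34.1 = 0.3548 = [S]/(Km+[S]).
So Km + [S] = [S]/0.3548 = 3.382 µM, giving Km = 3.382 − 1.20 = 2.18 µM.

2.18 µM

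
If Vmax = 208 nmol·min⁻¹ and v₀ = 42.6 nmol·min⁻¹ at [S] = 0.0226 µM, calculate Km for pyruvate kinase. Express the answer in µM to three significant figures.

0.0877 µM

From v = Vmax[S]/(Km+[S]), Km = [S](Vmax − v)/v.
Km = 0.0226 × (208 − 42.6) / 42.6 = 3.738/42.6 = 0.0877 µM.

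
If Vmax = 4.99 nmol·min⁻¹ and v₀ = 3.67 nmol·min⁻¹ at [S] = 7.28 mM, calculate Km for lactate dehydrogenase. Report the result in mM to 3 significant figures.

2.62 mM

v/Vmax = 3.67/4.99 = 0.7355 = [S]/(Km+[S]).
So Km + [S] = [S]/0.7355 = 9.898 mM, giving Km = 9.898 − 7.28 = 2.62 mM.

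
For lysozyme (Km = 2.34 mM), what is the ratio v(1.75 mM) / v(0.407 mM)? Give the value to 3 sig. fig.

2.89

Since Vmax cancels, v₂/v₁ = [S]₂(Km+[S]₁) / [S]₁(Km+[S]₂).
= 1.75×(2.34+0.407) / (0.407×(2.34+1.75)) = 4.807/1.665 = 2.89.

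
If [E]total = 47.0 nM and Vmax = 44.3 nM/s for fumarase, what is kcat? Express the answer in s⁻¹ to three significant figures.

0.943 s⁻¹

kcat = Vmax/[E]total = 44.3 nM/s / 47.0 nM = 0.943 s⁻¹.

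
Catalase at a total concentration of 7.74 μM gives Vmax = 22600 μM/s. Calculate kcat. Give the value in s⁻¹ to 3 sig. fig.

kcat = Vmax/[E]total = 22600 μM/s / 7.74 μM = 2920 s⁻¹.

2920 s⁻¹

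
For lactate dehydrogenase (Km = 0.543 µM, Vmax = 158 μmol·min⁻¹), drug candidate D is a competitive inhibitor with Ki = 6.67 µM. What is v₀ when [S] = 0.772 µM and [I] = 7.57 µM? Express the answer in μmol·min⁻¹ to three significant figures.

With α = 1 + [I]/Ki = 1 + 7.57/6.67 = 2.135, the competitive rate law is v = Vmax[S] / (αKm + [S]).
v = 158×0.772 / (2.135×0.543 + 0.772) = 122.0/1.931 = 63.2 μmol·min⁻¹.

63.2 μmol·min⁻¹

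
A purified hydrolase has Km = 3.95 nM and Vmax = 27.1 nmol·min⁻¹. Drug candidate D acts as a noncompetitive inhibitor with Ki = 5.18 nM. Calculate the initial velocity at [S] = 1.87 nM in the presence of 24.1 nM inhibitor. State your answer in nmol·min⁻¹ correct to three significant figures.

α = 1 + [I]/Ki = 1 + 24.1/5.18 = 5.653.
For a noncompetitive inhibitor, Vmax is reduced to Vmax/α while Km is unchanged: Km,app = 3.95 nM, Vmax,app = 4.79 nmol·min⁻¹.
v = Vmax,app·[S]/(Km,app + [S]) = 4.79 × 1.87/(3.95 + 1.87) = 1.54 nmol·min⁻¹.

1.54 nmol·min⁻¹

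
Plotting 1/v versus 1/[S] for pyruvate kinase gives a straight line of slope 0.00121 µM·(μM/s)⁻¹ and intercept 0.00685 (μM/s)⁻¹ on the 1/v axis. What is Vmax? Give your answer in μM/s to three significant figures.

The y-intercept of a Lineweaver–Burk plot equals 1/Vmax, so Vmax = 1/0.00685 = 146 μM/s.

146 μM/s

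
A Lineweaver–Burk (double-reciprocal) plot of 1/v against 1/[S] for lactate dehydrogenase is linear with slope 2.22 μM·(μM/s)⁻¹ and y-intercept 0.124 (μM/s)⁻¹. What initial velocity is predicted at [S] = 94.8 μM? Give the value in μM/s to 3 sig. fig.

The y-intercept is 1/Vmax, so Vmax = 1/0.124 = 8.06 μM/s.
The slope is Km/Vmax, so Km = 2.22 × 8.06 = 17.9 μM.
Then v = 8.06 × 94.8/(17.9 + 94.8) = 6.78 μM/s.

6.78 μM/s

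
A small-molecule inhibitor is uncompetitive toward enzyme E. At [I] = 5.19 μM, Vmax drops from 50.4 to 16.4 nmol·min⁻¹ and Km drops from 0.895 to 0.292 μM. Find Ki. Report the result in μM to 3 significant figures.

2.50 μM

Uncompetitive: Vmax,app = Vmax/α (and Km,app = Km/α) with α = 1 + [I]/Ki.
α = Vmax/Vmax,app = 50.4/16.4 = 3.073.
Since α = 1 + [I]/Ki, [I]/Ki = 3.073 − 1 = 2.073 and Ki = 5.19/2.073 = 2.50 μM.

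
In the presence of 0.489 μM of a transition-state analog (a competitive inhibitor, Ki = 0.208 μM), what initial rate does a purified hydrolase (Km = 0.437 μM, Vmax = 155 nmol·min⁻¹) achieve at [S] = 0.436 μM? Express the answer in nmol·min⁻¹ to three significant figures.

35.6 nmol·min⁻¹

α = 1 + [I]/Ki = 1 + 0.489/0.208 = 3.351.
For a competitive inhibitor, Vmax is unchanged and the apparent Km becomes α·Km: Km,app = 1.46 μM, Vmax,app = 155 nmol·min⁻¹.
v = Vmax,app·[S]/(Km,app + [S]) = 155 × 0.436/(1.46 + 0.436) = 35.6 nmol·min⁻¹.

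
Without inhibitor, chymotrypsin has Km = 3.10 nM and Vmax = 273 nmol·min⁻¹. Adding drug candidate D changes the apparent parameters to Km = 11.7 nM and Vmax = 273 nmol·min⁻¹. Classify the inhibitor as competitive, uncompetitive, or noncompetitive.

Km increases (3.10 → 11.7 nM) while Vmax is unchanged — the hallmark of competitive inhibition.

competitive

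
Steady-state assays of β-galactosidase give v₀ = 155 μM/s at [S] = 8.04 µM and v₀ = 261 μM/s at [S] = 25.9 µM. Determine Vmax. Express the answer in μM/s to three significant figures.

In reciprocal form, 1/v = (Km/Vmax)·(1/[S]) + 1/Vmax. The two points give (1/[S], 1/v) = (0.1244, 0.006452) and (0.03861, 0.003831).
Slope = (0.006452 − 0.003831)/(0.1244 − 0.03861) = 0.03055; intercept = 0.006452 − 0.03055×0.1244 = 0.002652.
Vmax = 1/intercept = 377 μM/s; Km = slope × Vmax = 0.03055 × 377 = 11.5 µM.

377 μM/s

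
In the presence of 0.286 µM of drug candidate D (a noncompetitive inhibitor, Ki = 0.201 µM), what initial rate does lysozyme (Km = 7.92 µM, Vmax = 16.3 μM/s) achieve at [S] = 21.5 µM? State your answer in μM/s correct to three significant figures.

With α = 1 + [I]/Ki = 1 + 0.286/0.201 = 2.423, the noncompetitive rate law is v = (Vmax/α)·[S] / (Km + [S]).
v = (16.3/2.423)×21.5 / (7.92 + 21.5) = 144.6/29.42 = 4.92 μM/s.

4.92 μM/s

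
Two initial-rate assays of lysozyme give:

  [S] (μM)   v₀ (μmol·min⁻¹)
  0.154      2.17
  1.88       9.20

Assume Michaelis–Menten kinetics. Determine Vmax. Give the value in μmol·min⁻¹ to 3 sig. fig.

12.9 μmol·min⁻¹

From v = Vmax[S]/(Km+[S]), each point gives Vmax = v(Km+[S])/[S].
Equating: 2.17(Km+0.154)/0.154 = 9.20(Km+1.88)/1.88.
14.09·Km + 2.17 = 4.894·Km + 9.20, so (14.09 − 4.894)·Km = 9.20 − 2.17.
Km = 7.030/9.197 = 0.764 μM; then Vmax = 2.17(0.764+0.154)/0.154 = 12.9 μmol·min⁻¹.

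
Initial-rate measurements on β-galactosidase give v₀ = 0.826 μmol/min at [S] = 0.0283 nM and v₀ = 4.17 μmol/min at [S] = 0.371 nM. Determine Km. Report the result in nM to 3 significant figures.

From v = Vmax[S]/(Km+[S]), each point gives Vmax = v(Km+[S])/[S].
Equating: 0.826(Km+0.0283)/0.0283 = 4.17(Km+0.371)/0.371.
29.19·Km + 0.826 = 11.24·Km + 4.17, so (29.19 − 11.24)·Km = 4.17 − 0.826.
Km = 3.344/17.95 = 0.186 nM; then Vmax = 0.826(0.186+0.0283)/0.0283 = 6.26 μmol/min.

0.186 nM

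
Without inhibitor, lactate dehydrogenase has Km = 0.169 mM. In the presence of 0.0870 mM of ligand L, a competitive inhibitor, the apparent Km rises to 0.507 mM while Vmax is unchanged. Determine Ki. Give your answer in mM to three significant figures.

Competitive: Km,app = α·Km with α = 1 + [I]/Ki.
α = Km,app/Km = 0.507/0.169 = 3.000.
Ki = [I]/(α − 1) = 0.0870/2.000 = 0.0435 mM.

0.0435 mM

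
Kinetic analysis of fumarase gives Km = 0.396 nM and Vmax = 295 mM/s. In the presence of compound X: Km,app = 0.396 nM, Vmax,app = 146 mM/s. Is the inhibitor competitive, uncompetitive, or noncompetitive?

noncompetitive

Vmax decreases (295 → 146 mM/s) while Km is unchanged — pure noncompetitive inhibition.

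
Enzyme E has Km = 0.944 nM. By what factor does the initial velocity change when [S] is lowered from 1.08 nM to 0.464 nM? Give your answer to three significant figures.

The fractional saturations are [S]/(Km+[S]) = 1.08/2.024 = 0.5336 and 0.464/1.408 = 0.3295.
v₂/v₁ is just their ratio: 0.3295/0.5336 = 0.618.

0.618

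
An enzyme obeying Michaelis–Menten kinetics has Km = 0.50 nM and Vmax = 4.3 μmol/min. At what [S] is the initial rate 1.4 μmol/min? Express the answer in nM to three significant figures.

0.241 nM

The required fractional saturation is v/Vmax = 1.4/4.3 = 0.3256.
Then [S]/(Km+[S]) = 0.3256 ⇒ [S] = 0.50 × 0.3256/(1 − 0.3256) = 0.241 nM.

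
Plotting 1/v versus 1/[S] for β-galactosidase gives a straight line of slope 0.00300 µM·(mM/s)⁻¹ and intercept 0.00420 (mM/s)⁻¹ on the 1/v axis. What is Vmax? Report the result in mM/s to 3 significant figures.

The y-intercept of a Lineweaver–Burk plot equals 1/Vmax, so Vmax = 1/0.00420 = 238 mM/s.

238 mM/s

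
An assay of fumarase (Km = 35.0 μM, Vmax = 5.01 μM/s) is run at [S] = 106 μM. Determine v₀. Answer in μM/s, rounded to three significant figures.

3.77 μM/s

v = Vmax·[S]/(Km + [S]) = 5.01 × 106 / (35.0 + 106)
  = 531.1 / 141.0 = 3.77 μM/s.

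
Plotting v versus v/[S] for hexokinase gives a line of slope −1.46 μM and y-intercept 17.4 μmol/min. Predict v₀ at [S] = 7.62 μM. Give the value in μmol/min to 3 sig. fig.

14.6 μmol/min

In the Eadie–Hofstee form v = Vmax − Km·(v/[S]), the slope is −Km and the intercept is Vmax, so Km = 1.46 μM and Vmax = 17.4 μmol/min.
v = 17.4 × 7.62/(1.46 + 7.62) = 14.6 μmol/min.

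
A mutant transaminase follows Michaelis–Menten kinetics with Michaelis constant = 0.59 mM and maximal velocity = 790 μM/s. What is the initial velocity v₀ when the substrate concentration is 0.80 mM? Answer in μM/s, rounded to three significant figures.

455 μM/s

[S]/(Km+[S]) = 0.80/1.390 = 0.5755, the fractional saturation.
v = 0.5755 × Vmax = 0.5755 × 790 = 455 μM/s.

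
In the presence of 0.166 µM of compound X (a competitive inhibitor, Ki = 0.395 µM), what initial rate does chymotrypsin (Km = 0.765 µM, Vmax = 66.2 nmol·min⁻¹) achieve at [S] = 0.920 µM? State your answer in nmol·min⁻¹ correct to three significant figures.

α = 1 + [I]/Ki = 1 + 0.166/0.395 = 1.420.
For a competitive inhibitor, Vmax is unchanged and the apparent Km becomes α·Km: Km,app = 1.09 µM, Vmax,app = 66.2 nmol·min⁻¹.
v = Vmax,app·[S]/(Km,app + [S]) = 66.2 × 0.920/(1.09 + 0.920) = 30.4 nmol·min⁻¹.

30.4 nmol·min⁻¹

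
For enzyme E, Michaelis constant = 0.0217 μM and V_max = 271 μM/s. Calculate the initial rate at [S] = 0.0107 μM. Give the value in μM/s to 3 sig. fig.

89.5 μM/s

[S]/(Km+[S]) = 0.0107/0.03240 = 0.3302, the fractional saturation.
v = 0.3302 × Vmax = 0.3302 × 271 = 89.5 μM/s.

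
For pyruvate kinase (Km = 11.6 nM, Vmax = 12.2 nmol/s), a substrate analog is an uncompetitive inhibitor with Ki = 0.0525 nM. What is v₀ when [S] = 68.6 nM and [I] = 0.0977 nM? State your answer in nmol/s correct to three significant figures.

4.03 nmol/s

With α = 1 + [I]/Ki = 1 + 0.0977/0.0525 = 2.861, the uncompetitive rate law is v = (Vmax/α)·[S] / (Km/α + [S]).
v = (12.2/2.861)×68.6 / (11.6/2.861 + 68.6) = 292.5/72.65 = 4.03 nmol/s.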